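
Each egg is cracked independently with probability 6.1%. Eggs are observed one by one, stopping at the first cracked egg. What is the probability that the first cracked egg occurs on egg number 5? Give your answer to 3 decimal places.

Geometric (trials to first success), p = 0.061.
P(Y = 5) = (1−p)^4 · p = 0.77743 · 0.061 = 0.04742

0.047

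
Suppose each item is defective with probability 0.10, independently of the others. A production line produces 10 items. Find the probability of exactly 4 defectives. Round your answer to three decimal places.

X ~ Binomial(n=10, p=0.10).
P(X=4) = C(10,4) · p^4 · (1−p)^6
= 210 · 0.0001 · 0.53144 = 0.01116

0.011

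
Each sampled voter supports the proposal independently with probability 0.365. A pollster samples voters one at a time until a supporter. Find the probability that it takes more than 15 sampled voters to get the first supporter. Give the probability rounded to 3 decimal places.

Y = number of sampled voters to the first success; geometric, p = 0.365.
P(Y > 15) = P(first 15 all fail) = (1−p)^15 = 0.00110

0.001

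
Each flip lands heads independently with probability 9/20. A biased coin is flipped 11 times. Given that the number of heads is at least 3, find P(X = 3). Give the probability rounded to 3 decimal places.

0.135

X ~ Binomial(11, 0.45). Want P(X=3 | X≥3) = P(X=3) / P(X≥3).
P(X=3) = C(11,3)·0.45^3·0.55^8 = 0.12590
P(X≥3) = 1 − 0.00139 − 0.01254 − 0.05129 = 0.93478
Ratio = 0.12590 / 0.93478 = 0.13468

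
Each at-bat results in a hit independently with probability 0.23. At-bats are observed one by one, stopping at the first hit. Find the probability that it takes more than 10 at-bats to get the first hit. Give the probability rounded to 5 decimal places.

0.07327

Y = number of at-bats to the first success; geometric, p = 0.23.
P(Y > 10) = P(first 10 all fail) = (1−p)^10 = 0.0732668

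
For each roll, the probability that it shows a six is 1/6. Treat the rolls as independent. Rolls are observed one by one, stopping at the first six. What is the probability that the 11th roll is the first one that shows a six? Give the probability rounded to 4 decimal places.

0.0269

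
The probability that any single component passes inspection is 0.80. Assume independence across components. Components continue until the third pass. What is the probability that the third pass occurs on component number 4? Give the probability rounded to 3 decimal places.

Y = trial on which the third success occurs; negative binomial, r=3, p=0.80.
P(Y=4) = C(3,2) · p^3 · (1−p)^1
= 3 · 0.512 · 0.2 = 0.30720

0.307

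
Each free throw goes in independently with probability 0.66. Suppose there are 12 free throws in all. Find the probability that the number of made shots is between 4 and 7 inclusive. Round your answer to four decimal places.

0.3832

X ~ Binomial(12, 0.66); P(4 ≤ X ≤ 7) = Σ C(12,k) p^k (1−p)^(12−k) over k:
  k=4: C(12,4)·0.66^4·0.34^8 = 0.016773
  k=5: C(12,5)·0.66^5·0.34^7 = 0.052095
  k=6: C(12,6)·0.66^6·0.34^6 = 0.117980
  k=7: C(12,7)·0.66^7·0.34^5 = 0.196303
Total = 0.383152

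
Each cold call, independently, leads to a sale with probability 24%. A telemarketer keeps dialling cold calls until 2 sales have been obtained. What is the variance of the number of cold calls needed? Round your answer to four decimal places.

Y = total cold calls until the second success; negative binomial with r=2, p=0.24.
Var(Y) = r(1−p)/p² = 2·0.76 / 0.24² = 26.388889

26.3889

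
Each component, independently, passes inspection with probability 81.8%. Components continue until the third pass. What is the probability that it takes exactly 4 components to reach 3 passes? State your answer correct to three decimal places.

0.299

Y = trial on which the third success occurs; negative binomial, r=3, p=0.818.
P(Y=4) = C(3,2) · p^3 · (1−p)^1
= 3 · 0.54734 · 0.182 = 0.29885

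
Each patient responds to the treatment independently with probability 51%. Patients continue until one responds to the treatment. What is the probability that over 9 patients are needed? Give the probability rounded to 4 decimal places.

0.0016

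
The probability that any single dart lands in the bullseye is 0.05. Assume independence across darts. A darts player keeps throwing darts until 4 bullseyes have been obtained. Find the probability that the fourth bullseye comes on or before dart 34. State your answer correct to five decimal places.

Finishing within 34 darts ⇔ at least 4 successes in the first 34. With X ~ Binomial(34, 0.05), P(Y ≤ 34) = 1 − P(X ≤ 3).
  k=0: C(34,0)·0.05^0·0.95^34 = 0.1748246
  k=1: C(34,1)·0.05^1·0.95^33 = 0.3128440
  k=2: C(34,2)·0.05^2·0.95^32 = 0.2716804
  k=3: C(34,3)·0.05^3·0.95^31 = 0.1525223
1 − 0.9118713 = 0.0881287

0.08813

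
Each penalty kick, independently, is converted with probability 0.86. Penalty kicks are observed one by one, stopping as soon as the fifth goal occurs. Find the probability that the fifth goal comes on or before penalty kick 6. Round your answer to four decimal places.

0.7997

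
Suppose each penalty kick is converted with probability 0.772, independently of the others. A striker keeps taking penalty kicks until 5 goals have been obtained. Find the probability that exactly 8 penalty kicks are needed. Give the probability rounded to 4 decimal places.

Y = trial on which the fifth success occurs; negative binomial, r=5, p=0.772.
P(Y=8) = C(7,4) · p^5 · (1−p)^3
= 35 · 0.27421 · 0.011852 = 0.113752

0.1138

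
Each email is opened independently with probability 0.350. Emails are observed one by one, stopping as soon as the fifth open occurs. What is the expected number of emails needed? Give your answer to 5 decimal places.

14.28571

Y = total emails until the fifth success; negative binomial with r=5, p=0.35.
E[Y] = r / p = 5 / 0.35 = 14.2857143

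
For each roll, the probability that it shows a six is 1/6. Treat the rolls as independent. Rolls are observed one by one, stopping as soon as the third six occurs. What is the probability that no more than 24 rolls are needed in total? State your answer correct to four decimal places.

0.7882

Finishing within 24 rolls ⇔ at least 3 successes in the first 24. With X ~ Binomial(24, 0.166667), P(Y ≤ 24) = 1 − P(X ≤ 2).
  k=0: C(24,0)·0.166667^0·0.833333^24 = 0.012579
  k=1: C(24,1)·0.166667^1·0.833333^23 = 0.060380
  k=2: C(24,2)·0.166667^2·0.833333^22 = 0.138873
1 − 0.211832 = 0.788168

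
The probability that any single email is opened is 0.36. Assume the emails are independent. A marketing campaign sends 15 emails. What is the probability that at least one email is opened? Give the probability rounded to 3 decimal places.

0.999

P(at least one) = 1 − P(none) = 1 − (1 − 0.36)^15
= 1 − 0.00124 = 0.99876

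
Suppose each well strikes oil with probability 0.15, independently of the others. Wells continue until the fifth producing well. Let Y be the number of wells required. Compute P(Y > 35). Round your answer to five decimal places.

Needing more than 35 wells ⇔ fewer than 5 successes in the first 35. With X ~ Binomial(35, 0.15), P(Y > 35) = P(X ≤ 4).
  k=0: C(35,0)·0.15^0·0.85^35 = 0.0033858
  k=1: C(35,1)·0.15^1·0.85^34 = 0.0209123
  k=2: C(35,2)·0.15^2·0.85^33 = 0.0627370
  k=3: C(35,3)·0.15^3·0.85^32 = 0.1217837
  k=4: C(35,4)·0.15^4·0.85^31 = 0.1719299
P(X ≤ 4) = 0.3807487

0.38075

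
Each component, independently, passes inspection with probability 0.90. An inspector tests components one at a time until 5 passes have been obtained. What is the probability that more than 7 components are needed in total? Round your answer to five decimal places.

Needing more than 7 components ⇔ fewer than 5 successes in the first 7. With X ~ Binomial(7, 0.90), P(Y > 7) = P(X ≤ 4).
  k=0: C(7,0)·0.90^0·0.10^7 = 0.0000001
  k=1: C(7,1)·0.90^1·0.10^6 = 0.0000063
  k=2: C(7,2)·0.90^2·0.10^5 = 0.0001701
  k=3: C(7,3)·0.90^3·0.10^4 = 0.0025515
  k=4: C(7,4)·0.90^4·0.10^3 = 0.0229635
P(X ≤ 4) = 0.0256915

0.02569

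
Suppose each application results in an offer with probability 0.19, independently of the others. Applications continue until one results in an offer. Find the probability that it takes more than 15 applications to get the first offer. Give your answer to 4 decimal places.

Y = number of applications to the first success; geometric, p = 0.19.
P(Y > 15) = P(first 15 all fail) = (1−p)^15 = 0.042391

0.0424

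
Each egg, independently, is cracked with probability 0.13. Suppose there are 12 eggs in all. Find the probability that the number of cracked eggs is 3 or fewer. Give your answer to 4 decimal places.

0.9403

X ~ Binomial(12, 0.13); P(X ≤ 3) = Σ C(12,k) p^k (1−p)^(12−k) over k:
  k=0: C(12,0)·0.13^0·0.87^12 = 0.188032
  k=1: C(12,1)·0.13^1·0.87^11 = 0.337160
  k=2: C(12,2)·0.13^2·0.87^10 = 0.277091
  k=3: C(12,3)·0.13^3·0.87^9 = 0.138015
Total = 0.940298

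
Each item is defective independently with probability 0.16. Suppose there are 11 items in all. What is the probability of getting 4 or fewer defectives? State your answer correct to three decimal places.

0.979

X ~ Binomial(11, 0.16); P(X ≤ 4) = Σ C(11,k) p^k (1−p)^(11−k) over k:
  k=0: C(11,0)·0.16^0·0.84^11 = 0.14692
  k=1: C(11,1)·0.16^1·0.84^10 = 0.30783
  k=2: C(11,2)·0.16^2·0.84^9 = 0.29317
  k=3: C(11,3)·0.16^3·0.84^8 = 0.16752
  k=4: C(11,4)·0.16^4·0.84^7 = 0.06382
Total = 0.97925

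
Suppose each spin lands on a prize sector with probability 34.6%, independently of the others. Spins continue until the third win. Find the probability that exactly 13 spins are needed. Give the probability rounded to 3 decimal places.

Y = trial on which the third success occurs; negative binomial, r=3, p=0.346.
P(Y=13) = C(12,2) · p^3 · (1−p)^10
= 66 · 0.041422 · 0.014315 = 0.03913

0.039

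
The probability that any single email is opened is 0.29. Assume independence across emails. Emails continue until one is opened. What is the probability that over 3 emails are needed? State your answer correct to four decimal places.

0.3579

Y = number of emails to the first success; geometric, p = 0.29.
P(Y > 3) = P(first 3 all fail) = (1−p)^3 = 0.357911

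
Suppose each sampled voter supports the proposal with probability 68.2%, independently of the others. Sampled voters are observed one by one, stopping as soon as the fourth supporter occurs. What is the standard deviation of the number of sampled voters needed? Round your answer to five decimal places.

Y = total sampled voters until the fourth success; negative binomial with r=4, p=0.682.
SD(Y) = √[r(1−p)/p²] = √(2.7347546) = 1.6537093

1.65371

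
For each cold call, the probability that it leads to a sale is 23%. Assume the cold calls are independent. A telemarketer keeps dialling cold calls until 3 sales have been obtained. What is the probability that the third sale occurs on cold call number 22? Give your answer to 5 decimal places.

Y = trial on which the third success occurs; negative binomial, r=3, p=0.23.
P(Y=22) = C(21,2) · p^3 · (1−p)^19
= 210 · 0.012167 · 0.0069715 = 0.0178126

0.01781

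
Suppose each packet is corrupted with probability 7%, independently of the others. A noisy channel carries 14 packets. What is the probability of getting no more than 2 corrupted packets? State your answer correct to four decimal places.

0.9302

X ~ Binomial(14, 0.07); P(X ≤ 2) = Σ C(14,k) p^k (1−p)^(14−k) over k:
  k=0: C(14,0)·0.07^0·0.93^14 = 0.362044
  k=1: C(14,1)·0.07^1·0.93^13 = 0.381509
  k=2: C(14,2)·0.07^2·0.93^12 = 0.186652
Total = 0.930205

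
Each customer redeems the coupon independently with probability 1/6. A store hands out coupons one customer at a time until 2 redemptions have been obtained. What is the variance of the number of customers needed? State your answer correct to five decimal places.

60.00000

Y = total customers until the second success; negative binomial with r=2, p=0.166667.
Var(Y) = r(1−p)/p² = 2·0.833333 / 0.166667² = 60.0000000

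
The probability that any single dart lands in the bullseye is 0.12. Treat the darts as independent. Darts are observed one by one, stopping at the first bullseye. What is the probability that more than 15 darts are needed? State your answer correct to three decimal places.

0.147

Y = number of darts to the first success; geometric, p = 0.12.
P(Y > 15) = P(first 15 all fail) = (1−p)^15 = 0.14697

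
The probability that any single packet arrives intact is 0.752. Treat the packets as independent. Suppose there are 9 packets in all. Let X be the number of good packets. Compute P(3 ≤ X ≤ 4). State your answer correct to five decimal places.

0.04611

X ~ Binomial(9, 0.752); P(3 ≤ X ≤ 4) = Σ C(9,k) p^k (1−p)^(9−k) over k:
  k=3: C(9,3)·0.752^3·0.248^6 = 0.0083108
  k=4: C(9,4)·0.752^4·0.248^5 = 0.0378007
Total = 0.0461115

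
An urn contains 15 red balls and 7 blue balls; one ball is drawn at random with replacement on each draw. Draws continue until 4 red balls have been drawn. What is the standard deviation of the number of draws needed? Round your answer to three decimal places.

Y = total draws until the fourth success; negative binomial with r=4, p=0.681818.
SD(Y) = √[r(1−p)/p²] = √(2.73778) = 1.65462

1.655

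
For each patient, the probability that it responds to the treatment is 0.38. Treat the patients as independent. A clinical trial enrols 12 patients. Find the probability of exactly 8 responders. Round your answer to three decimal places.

X ~ Binomial(n=12, p=0.38).
P(X=8) = C(12,8) · p^8 · (1−p)^4
= 495 · 0.00043478 · 0.14776 = 0.03180

0.032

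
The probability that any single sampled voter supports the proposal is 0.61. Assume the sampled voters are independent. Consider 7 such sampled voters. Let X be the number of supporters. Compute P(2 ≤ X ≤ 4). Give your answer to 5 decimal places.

0.54175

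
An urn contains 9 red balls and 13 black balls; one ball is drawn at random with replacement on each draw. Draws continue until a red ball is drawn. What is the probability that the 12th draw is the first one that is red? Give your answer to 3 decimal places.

0.001

Geometric (trials to first success), p = 0.409091.
P(Y = 12) = (1−p)^11 · p = 0.0030671 · 0.409091 = 0.00125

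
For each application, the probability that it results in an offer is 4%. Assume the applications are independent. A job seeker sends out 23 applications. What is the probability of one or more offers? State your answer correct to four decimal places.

0.6089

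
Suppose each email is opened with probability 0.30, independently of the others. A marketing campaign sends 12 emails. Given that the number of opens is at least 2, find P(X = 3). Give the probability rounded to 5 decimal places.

0.26197

X ~ Binomial(12, 0.30). Want P(X=3 | X≥2) = P(X=3) / P(X≥2).
P(X=3) = C(12,3)·0.30^3·0.70^9 = 0.2397004
P(X≥2) = 1 − 0.0138413 − 0.0711838 = 0.9149750
Ratio = 0.2397004 / 0.9149750 = 0.2619749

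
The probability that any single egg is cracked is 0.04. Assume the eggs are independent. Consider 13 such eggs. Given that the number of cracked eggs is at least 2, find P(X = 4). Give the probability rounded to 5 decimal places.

X ~ Binomial(13, 0.04). Want P(X=4 | X≥2) = P(X=4) / P(X≥2).
P(X=4) = C(13,4)·0.04^4·0.96^9 = 0.0012676
P(X≥2) = 1 − 0.5882014 − 0.3186091 = 0.0931896
Ratio = 0.0012676 / 0.0931896 = 0.0136025

0.01360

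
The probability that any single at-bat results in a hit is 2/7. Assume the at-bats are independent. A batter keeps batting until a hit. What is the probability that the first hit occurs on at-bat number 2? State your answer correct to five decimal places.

0.20408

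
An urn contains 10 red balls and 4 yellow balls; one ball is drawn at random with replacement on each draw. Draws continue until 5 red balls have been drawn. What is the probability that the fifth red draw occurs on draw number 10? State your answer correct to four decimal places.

Y = trial on which the fifth success occurs; negative binomial, r=5, p=0.714286.
P(Y=10) = C(9,4) · p^5 · (1−p)^5
= 126 · 0.18593 · 0.001904 = 0.044606

0.0446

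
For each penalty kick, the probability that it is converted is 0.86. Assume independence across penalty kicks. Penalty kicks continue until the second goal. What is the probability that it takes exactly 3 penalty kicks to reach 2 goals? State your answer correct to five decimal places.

0.20709

Y = trial on which the second success occurs; negative binomial, r=2, p=0.86.
P(Y=3) = C(2,1) · p^2 · (1−p)^1
= 2 · 0.7396 · 0.14 = 0.2070880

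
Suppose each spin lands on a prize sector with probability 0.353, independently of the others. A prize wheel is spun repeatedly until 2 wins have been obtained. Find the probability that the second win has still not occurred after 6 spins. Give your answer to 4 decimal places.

0.3135

Needing more than 6 spins ⇔ fewer than 2 successes in the first 6. With X ~ Binomial(6, 0.353), P(Y > 6) = P(X ≤ 1).
  k=0: C(6,0)·0.353^0·0.647^6 = 0.073354
  k=1: C(6,1)·0.353^1·0.647^5 = 0.240131
P(X ≤ 1) = 0.313485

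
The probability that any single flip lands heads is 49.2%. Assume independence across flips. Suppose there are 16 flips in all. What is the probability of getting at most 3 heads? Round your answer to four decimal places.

0.0125

X ~ Binomial(16, 0.492); P(X ≤ 3) = Σ C(16,k) p^k (1−p)^(16−k) over k:
  k=0: C(16,0)·0.492^0·0.508^16 = 0.000020
  k=1: C(16,1)·0.492^1·0.508^15 = 0.000305
  k=2: C(16,2)·0.492^2·0.508^14 = 0.002214
  k=3: C(16,3)·0.492^3·0.508^13 = 0.010007
Total = 0.012546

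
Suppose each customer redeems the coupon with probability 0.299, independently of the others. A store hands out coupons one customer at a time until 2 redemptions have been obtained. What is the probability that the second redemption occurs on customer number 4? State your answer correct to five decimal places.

Y = trial on which the second success occurs; negative binomial, r=2, p=0.299.
P(Y=4) = C(3,1) · p^2 · (1−p)^2
= 3 · 0.089401 · 0.4914 = 0.1317952

0.13180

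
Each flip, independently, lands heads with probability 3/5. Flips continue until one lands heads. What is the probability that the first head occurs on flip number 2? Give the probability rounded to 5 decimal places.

0.24000

Geometric (trials to first success), p = 0.60.
P(Y = 2) = (1−p)^1 · p = 0.4 · 0.60 = 0.2400000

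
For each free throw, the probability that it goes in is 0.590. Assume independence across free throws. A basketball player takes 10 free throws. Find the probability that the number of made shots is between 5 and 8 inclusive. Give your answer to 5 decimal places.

X ~ Binomial(10, 0.59); P(5 ≤ X ≤ 8) = Σ C(10,k) p^k (1−p)^(10−k) over k:
  k=5: C(10,5)·0.59^5·0.41^5 = 0.2087276
  k=6: C(10,6)·0.59^6·0.41^4 = 0.2503034
  k=7: C(10,7)·0.59^7·0.41^3 = 0.2058244
  k=8: C(10,8)·0.59^8·0.41^2 = 0.1110699
Total = 0.7759253

0.77593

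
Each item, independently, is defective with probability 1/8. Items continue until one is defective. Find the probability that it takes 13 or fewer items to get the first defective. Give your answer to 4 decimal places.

Y = number of items to the first success; geometric, p = 0.125.
P(Y ≤ 13) = 1 − (1−p)^13 = 1 − 0.176240 = 0.823760

0.8238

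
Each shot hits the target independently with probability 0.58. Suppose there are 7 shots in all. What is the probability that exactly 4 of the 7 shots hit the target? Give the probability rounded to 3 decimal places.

X ~ Binomial(n=7, p=0.58).
P(X=4) = C(7,4) · p^4 · (1−p)^3
= 35 · 0.11316 · 0.074088 = 0.29345

0.293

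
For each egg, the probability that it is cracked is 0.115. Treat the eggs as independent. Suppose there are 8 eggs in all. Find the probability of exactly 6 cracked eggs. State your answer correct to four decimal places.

0.0001

X ~ Binomial(n=8, p=0.115).
P(X=6) = C(8,6) · p^6 · (1−p)^2
= 28 · 2.3131e-06 · 0.78322 = 0.000051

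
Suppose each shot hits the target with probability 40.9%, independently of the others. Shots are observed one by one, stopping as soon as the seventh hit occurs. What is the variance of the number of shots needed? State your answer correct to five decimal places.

Y = total shots until the seventh success; negative binomial with r=7, p=0.409.
Var(Y) = r(1−p)/p² = 7·0.591 / 0.409² = 24.7308421

24.73084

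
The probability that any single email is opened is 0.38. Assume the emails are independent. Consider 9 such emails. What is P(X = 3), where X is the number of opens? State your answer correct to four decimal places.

X ~ Binomial(n=9, p=0.38).
P(X=3) = C(9,3) · p^3 · (1−p)^6
= 84 · 0.054872 · 0.0568 = 0.261806

0.2618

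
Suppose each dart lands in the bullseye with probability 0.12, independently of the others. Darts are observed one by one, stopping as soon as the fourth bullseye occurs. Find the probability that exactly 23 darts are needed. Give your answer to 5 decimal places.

0.02815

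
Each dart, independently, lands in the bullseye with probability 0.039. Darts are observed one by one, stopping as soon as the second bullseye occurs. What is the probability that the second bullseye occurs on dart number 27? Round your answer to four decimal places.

0.0146

Y = trial on which the second success occurs; negative binomial, r=2, p=0.039.
P(Y=27) = C(26,1) · p^2 · (1−p)^25
= 26 · 0.001521 · 0.3699 = 0.014628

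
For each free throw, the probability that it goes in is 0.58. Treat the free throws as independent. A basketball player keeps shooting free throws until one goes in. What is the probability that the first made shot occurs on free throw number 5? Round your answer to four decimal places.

Geometric (trials to first success), p = 0.58.
P(Y = 5) = (1−p)^4 · p = 0.031117 · 0.58 = 0.018048

0.0180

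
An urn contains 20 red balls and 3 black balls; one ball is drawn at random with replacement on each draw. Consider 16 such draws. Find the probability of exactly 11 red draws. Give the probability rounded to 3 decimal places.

0.035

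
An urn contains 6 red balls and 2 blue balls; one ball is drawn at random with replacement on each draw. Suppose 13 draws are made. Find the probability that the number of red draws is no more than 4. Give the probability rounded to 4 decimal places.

X ~ Binomial(13, 0.75); P(X ≤ 4) = Σ C(13,k) p^k (1−p)^(13−k) over k:
  k=0: C(13,0)·0.75^0·0.25^13 = 0.000000
  k=1: C(13,1)·0.75^1·0.25^12 = 0.000001
  k=2: C(13,2)·0.75^2·0.25^11 = 0.000010
  k=3: C(13,3)·0.75^3·0.25^10 = 0.000115
  k=4: C(13,4)·0.75^4·0.25^9 = 0.000863
Total = 0.000989

0.0010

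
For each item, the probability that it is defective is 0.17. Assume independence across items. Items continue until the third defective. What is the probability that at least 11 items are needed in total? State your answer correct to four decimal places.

0.7659

Needing more than 10 items ⇔ fewer than 3 successes in the first 10. With X ~ Binomial(10, 0.17), P(Y > 10) = P(X ≤ 2).
  k=0: C(10,0)·0.17^0·0.83^10 = 0.155160
  k=1: C(10,1)·0.17^1·0.83^9 = 0.317798
  k=2: C(10,2)·0.17^2·0.83^8 = 0.292911
P(X ≤ 2) = 0.765869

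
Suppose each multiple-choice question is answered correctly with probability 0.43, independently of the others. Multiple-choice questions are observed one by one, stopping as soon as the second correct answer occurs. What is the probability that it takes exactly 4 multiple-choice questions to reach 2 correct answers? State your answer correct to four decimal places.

0.1802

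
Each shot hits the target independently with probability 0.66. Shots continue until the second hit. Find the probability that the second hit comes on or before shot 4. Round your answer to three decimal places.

Finishing within 4 shots ⇔ at least 2 successes in the first 4. With X ~ Binomial(4, 0.66), P(Y ≤ 4) = 1 − P(X ≤ 1).
  k=0: C(4,0)·0.66^0·0.34^4 = 0.01336
  k=1: C(4,1)·0.66^1·0.34^3 = 0.10376
1 − 0.11713 = 0.88287

0.883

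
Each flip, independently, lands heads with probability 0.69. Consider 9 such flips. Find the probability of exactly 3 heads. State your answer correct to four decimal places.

X ~ Binomial(n=9, p=0.69).
P(X=3) = C(9,3) · p^3 · (1−p)^6
= 84 · 0.32851 · 0.0008875 = 0.024490

0.0245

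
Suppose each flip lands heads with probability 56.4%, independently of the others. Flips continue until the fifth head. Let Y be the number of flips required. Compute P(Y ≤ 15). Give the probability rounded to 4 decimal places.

Finishing within 15 flips ⇔ at least 5 successes in the first 15. With X ~ Binomial(15, 0.564), P(Y ≤ 15) = 1 − P(X ≤ 4).
  k=0: C(15,0)·0.564^0·0.436^15 = 0.000004
  k=1: C(15,1)·0.564^1·0.436^14 = 0.000076
  k=2: C(15,2)·0.564^2·0.436^13 = 0.000687
  k=3: C(15,3)·0.564^3·0.436^12 = 0.003852
  k=4: C(15,4)·0.564^4·0.436^11 = 0.014949
1 − 0.019568 = 0.980432

0.9804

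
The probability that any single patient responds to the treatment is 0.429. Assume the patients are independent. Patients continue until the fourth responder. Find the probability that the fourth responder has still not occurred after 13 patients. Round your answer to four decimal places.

Needing more than 13 patients ⇔ fewer than 4 successes in the first 13. With X ~ Binomial(13, 0.429), P(Y > 13) = P(X ≤ 3).
  k=0: C(13,0)·0.429^0·0.571^13 = 0.000686
  k=1: C(13,1)·0.429^1·0.571^12 = 0.006699
  k=2: C(13,2)·0.429^2·0.571^11 = 0.030200
  k=3: C(13,3)·0.429^3·0.571^10 = 0.083195
P(X ≤ 3) = 0.120781

0.1208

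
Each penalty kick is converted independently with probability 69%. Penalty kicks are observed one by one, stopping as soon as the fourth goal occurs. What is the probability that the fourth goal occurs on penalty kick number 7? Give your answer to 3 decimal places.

Y = trial on which the fourth success occurs; negative binomial, r=4, p=0.69.
P(Y=7) = C(6,3) · p^4 · (1−p)^3
= 20 · 0.22667 · 0.029791 = 0.13506

0.135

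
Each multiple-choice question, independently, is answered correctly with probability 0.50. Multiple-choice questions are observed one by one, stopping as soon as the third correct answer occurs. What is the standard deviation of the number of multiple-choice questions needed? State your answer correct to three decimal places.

2.449

Y = total multiple-choice questions until the third success; negative binomial with r=3, p=0.50.
SD(Y) = √[r(1−p)/p²] = √(6.00000) = 2.44949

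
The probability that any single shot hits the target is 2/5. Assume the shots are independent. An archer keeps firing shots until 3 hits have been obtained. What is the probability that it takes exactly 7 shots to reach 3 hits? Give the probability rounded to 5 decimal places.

0.12442

Y = trial on which the third success occurs; negative binomial, r=3, p=0.40.
P(Y=7) = C(6,2) · p^3 · (1−p)^4
= 15 · 0.064 · 0.1296 = 0.1244160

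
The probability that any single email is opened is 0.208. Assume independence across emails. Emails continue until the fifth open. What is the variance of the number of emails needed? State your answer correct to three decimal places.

91.531

Y = total emails until the fifth success; negative binomial with r=5, p=0.208.
Var(Y) = r(1−p)/p² = 5·0.792 / 0.208² = 91.53107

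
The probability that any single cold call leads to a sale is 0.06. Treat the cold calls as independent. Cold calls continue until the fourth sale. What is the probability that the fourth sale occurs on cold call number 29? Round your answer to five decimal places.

Y = trial on which the fourth success occurs; negative binomial, r=4, p=0.06.
P(Y=29) = C(28,3) · p^4 · (1−p)^25
= 3276 · 1.296e-05 · 0.21291 = 0.0090395

0.00904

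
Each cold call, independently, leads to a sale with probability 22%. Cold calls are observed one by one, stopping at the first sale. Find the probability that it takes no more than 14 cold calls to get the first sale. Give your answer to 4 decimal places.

0.9691

Y = number of cold calls to the first success; geometric, p = 0.22.
P(Y ≤ 14) = 1 − (1−p)^14 = 1 − 0.030855 = 0.969145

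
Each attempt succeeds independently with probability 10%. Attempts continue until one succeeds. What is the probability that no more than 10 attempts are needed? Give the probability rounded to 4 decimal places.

Y = number of attempts to the first success; geometric, p = 0.10.
P(Y ≤ 10) = 1 − (1−p)^10 = 1 − 0.348678 = 0.651322

0.6513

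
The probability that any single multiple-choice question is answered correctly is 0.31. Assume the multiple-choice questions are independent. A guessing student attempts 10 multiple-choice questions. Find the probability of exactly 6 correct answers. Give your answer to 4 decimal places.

X ~ Binomial(n=10, p=0.31).
P(X=6) = C(10,6) · p^6 · (1−p)^4
= 210 · 0.0008875 · 0.22667 = 0.042246

0.0422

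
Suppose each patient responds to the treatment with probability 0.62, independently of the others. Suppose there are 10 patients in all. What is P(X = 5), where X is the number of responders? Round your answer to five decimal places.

X ~ Binomial(n=10, p=0.62).
P(X=5) = C(10,5) · p^5 · (1−p)^5
= 252 · 0.091613 · 0.0079235 = 0.1829266

0.18293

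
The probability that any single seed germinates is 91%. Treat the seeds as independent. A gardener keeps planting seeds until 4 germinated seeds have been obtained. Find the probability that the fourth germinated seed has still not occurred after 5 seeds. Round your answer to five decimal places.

0.06738

Needing more than 5 seeds ⇔ fewer than 4 successes in the first 5. With X ~ Binomial(5, 0.91), P(Y > 5) = P(X ≤ 3).
  k=0: C(5,0)·0.91^0·0.09^5 = 0.0000059
  k=1: C(5,1)·0.91^1·0.09^4 = 0.0002985
  k=2: C(5,2)·0.91^2·0.09^3 = 0.0060368
  k=3: C(5,3)·0.91^3·0.09^2 = 0.0610393
P(X ≤ 3) = 0.0673805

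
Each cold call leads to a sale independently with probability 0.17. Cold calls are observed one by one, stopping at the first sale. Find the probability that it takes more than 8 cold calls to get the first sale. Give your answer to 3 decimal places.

0.225

Y = number of cold calls to the first success; geometric, p = 0.17.
P(Y > 8) = P(first 8 all fail) = (1−p)^8 = 0.22523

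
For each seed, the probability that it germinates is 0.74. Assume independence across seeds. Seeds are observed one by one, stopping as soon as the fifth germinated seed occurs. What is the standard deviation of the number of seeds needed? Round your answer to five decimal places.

Y = total seeds until the fifth success; negative binomial with r=5, p=0.74.
SD(Y) = √[r(1−p)/p²] = √(2.3739956) = 1.5407776

1.54078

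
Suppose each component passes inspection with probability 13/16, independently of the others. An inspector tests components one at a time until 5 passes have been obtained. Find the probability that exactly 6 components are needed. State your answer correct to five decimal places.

Y = trial on which the fifth success occurs; negative binomial, r=5, p=0.8125.
P(Y=6) = C(5,4) · p^5 · (1−p)^1
= 5 · 0.35409 · 0.1875 = 0.3319618

0.33196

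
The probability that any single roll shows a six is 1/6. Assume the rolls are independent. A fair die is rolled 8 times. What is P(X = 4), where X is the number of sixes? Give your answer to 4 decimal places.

0.0260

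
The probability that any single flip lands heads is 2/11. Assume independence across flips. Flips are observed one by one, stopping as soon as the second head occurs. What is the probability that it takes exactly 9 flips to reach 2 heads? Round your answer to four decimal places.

Y = trial on which the second success occurs; negative binomial, r=2, p=0.181818.
P(Y=9) = C(8,1) · p^2 · (1−p)^7
= 8 · 0.033058 · 0.24544 = 0.064910

0.0649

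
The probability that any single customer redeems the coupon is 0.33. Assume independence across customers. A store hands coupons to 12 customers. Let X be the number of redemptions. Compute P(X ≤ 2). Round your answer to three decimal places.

0.188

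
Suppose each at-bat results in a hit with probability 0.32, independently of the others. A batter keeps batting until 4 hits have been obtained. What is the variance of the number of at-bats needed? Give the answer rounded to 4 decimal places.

26.5625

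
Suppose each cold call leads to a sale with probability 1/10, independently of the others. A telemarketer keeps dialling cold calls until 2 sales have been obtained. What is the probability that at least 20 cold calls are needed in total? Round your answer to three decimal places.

0.420

Needing more than 19 cold calls ⇔ fewer than 2 successes in the first 19. With X ~ Binomial(19, 0.10), P(Y > 19) = P(X ≤ 1).
  k=0: C(19,0)·0.10^0·0.90^19 = 0.13509
  k=1: C(19,1)·0.10^1·0.90^18 = 0.28518
P(X ≤ 1) = 0.42026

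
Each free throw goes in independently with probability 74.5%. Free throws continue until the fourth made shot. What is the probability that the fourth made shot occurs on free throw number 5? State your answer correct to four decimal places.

Y = trial on which the fourth success occurs; negative binomial, r=4, p=0.745.
P(Y=5) = C(4,3) · p^4 · (1−p)^1
= 4 · 0.30805 · 0.255 = 0.314214

0.3142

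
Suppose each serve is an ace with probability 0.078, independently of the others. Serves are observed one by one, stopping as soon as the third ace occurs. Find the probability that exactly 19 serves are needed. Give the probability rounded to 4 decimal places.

Y = trial on which the third success occurs; negative binomial, r=3, p=0.078.
P(Y=19) = C(18,2) · p^3 · (1−p)^16
= 153 · 0.00047455 · 0.27271 = 0.019800

0.0198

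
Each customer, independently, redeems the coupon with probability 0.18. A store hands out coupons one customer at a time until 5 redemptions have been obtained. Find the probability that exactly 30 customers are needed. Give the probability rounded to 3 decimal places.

0.031

Y = trial on which the fifth success occurs; negative binomial, r=5, p=0.18.
P(Y=30) = C(29,4) · p^5 · (1−p)^25
= 23751 · 0.00018896 · 0.007004 = 0.03143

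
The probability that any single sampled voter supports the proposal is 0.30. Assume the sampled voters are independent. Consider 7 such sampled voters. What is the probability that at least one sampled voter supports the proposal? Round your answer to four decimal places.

P(at least one) = 1 − P(none) = 1 − (1 − 0.30)^7
= 1 − 0.082354 = 0.917646

0.9176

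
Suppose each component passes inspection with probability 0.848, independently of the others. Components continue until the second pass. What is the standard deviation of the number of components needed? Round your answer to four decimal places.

0.6502

Y = total components until the second success; negative binomial with r=2, p=0.848.
SD(Y) = √[r(1−p)/p²] = √(0.422748) = 0.650191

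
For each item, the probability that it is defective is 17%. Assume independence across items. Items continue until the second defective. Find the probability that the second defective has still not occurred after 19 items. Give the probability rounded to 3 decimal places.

0.142

Needing more than 19 items ⇔ fewer than 2 successes in the first 19. With X ~ Binomial(19, 0.17), P(Y > 19) = P(X ≤ 1).
  k=0: C(19,0)·0.17^0·0.83^19 = 0.02901
  k=1: C(19,1)·0.17^1·0.83^18 = 0.11288
P(X ≤ 1) = 0.14188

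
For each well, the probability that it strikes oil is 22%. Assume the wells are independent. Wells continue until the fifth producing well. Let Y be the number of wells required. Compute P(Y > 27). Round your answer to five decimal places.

0.26027

Needing more than 27 wells ⇔ fewer than 5 successes in the first 27. With X ~ Binomial(27, 0.22), P(Y > 27) = P(X ≤ 4).
  k=0: C(27,0)·0.22^0·0.78^27 = 0.0012205
  k=1: C(27,1)·0.22^1·0.78^26 = 0.0092949
  k=2: C(27,2)·0.22^2·0.78^25 = 0.0340814
  k=3: C(27,3)·0.22^3·0.78^24 = 0.0801059
  k=4: C(27,4)·0.22^4·0.78^23 = 0.1355638
P(X ≤ 4) = 0.2602666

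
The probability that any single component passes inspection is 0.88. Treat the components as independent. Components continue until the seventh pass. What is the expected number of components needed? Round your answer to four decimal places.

7.9545

Y = total components until the seventh success; negative binomial with r=7, p=0.88.
E[Y] = r / p = 7 / 0.88 = 7.954545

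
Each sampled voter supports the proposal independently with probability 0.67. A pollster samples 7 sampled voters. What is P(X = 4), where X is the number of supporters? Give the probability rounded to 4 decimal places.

0.2535

X ~ Binomial(n=7, p=0.67).
P(X=4) = C(7,4) · p^4 · (1−p)^3
= 35 · 0.20151 · 0.035937 = 0.253460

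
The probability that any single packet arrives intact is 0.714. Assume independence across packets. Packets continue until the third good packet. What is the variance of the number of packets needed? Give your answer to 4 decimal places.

1.6830

Y = total packets until the third success; negative binomial with r=3, p=0.714.
Var(Y) = r(1−p)/p² = 3·0.286 / 0.714² = 1.683026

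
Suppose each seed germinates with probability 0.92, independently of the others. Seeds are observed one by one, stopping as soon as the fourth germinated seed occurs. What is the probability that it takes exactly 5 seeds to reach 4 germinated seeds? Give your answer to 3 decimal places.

0.229

Y = trial on which the fourth success occurs; negative binomial, r=4, p=0.92.
P(Y=5) = C(4,3) · p^4 · (1−p)^1
= 4 · 0.71639 · 0.08 = 0.22925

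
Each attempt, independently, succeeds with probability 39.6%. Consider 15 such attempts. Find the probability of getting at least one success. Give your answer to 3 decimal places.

P(at least one) = 1 − P(none) = 1 − (1 − 0.396)^15
= 1 − 0.00052 = 0.99948

0.999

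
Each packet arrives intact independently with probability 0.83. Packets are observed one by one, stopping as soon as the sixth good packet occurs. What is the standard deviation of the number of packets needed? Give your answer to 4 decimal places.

Y = total packets until the sixth success; negative binomial with r=6, p=0.83.
SD(Y) = √[r(1−p)/p²] = √(1.480621) = 1.216808

1.2168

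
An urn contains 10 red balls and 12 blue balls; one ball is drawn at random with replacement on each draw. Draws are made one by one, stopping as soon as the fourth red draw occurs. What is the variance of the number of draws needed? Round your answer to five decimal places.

Y = total draws until the fourth success; negative binomial with r=4, p=0.454545.
Var(Y) = r(1−p)/p² = 4·0.545455 / 0.454545² = 10.5600000

10.56000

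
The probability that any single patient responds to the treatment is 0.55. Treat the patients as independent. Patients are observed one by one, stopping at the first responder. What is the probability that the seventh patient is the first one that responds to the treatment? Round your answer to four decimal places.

0.0046

Geometric (trials to first success), p = 0.55.
P(Y = 7) = (1−p)^6 · p = 0.0083038 · 0.55 = 0.004567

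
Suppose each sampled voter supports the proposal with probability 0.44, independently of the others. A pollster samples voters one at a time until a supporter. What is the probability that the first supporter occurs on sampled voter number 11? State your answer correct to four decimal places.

Geometric (trials to first success), p = 0.44.
P(Y = 11) = (1−p)^10 · p = 0.0030331 · 0.44 = 0.001335

0.0013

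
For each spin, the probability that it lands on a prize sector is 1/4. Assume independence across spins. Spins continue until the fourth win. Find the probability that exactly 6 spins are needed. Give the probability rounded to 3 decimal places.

Y = trial on which the fourth success occurs; negative binomial, r=4, p=0.25.
P(Y=6) = C(5,3) · p^4 · (1−p)^2
= 10 · 0.0039062 · 0.5625 = 0.02197

0.022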